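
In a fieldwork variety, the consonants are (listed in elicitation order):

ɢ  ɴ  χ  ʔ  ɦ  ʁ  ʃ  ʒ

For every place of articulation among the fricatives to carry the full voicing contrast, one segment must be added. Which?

postalveolar: voiceless /ʃ/, voiced /ʒ/.
uvular: voiceless /χ/, voiced /ʁ/.
glottal: voiceless —, voiced /ɦ/.
The glottal row has no voiceless member, so the gap is the voiceless glottal fricative /h/.

/h/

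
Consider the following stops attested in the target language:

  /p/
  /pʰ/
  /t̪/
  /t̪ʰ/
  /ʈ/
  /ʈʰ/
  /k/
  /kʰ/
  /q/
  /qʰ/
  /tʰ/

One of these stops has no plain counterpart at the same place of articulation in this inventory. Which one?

Bilabial: /p/ ~ /pʰ/
Dental: /t̪/ ~ /t̪ʰ/
Retroflex: /ʈ/ ~ /ʈʰ/
Velar: /k/ ~ /kʰ/
Uvular: /q/ ~ /qʰ/
Alveolar: only /tʰ/ (aspirated); no plain partner.
So /tʰ/ is the unpaired segment.

/tʰ/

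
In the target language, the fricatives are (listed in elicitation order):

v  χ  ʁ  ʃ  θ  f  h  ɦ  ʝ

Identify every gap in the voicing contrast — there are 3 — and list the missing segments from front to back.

/ð/, /ʒ/, /ç/

labiodental: voiceless /f/, voiced /v/.
dental: voiceless /θ/, voiced —.
postalveolar: voiceless /ʃ/, voiced —.
palatal: voiceless —, voiced /ʝ/.
uvular: voiceless /χ/, voiced /ʁ/.
glottal: voiceless /h/, voiced /ɦ/.
Gaps, from front to back: dental lacks voiced (/ð/); postalveolar lacks voiced (/ʒ/); palatal lacks voiceless (/ç/).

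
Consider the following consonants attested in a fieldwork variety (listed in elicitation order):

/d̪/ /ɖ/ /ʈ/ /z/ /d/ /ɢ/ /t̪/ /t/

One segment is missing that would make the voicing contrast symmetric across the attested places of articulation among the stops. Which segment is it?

dental: voiceless /t̪/, voiced /d̪/.
alveolar: voiceless /t/, voiced /d/.
retroflex: voiceless /ʈ/, voiced /ɖ/.
uvular: voiceless —, voiced /ɢ/.
The uvular row has no voiceless member, so the gap is the voiceless uvular stop /q/.

/q/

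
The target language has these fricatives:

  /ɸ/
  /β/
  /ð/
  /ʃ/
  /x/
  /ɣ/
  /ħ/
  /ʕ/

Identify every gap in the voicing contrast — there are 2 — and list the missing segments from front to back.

place of articulation  voiceless  voiced  
bilabial          ɸ         β       
dental            —         ð       
postalveolar      ʃ         —       
velar             x         ɣ       
pharyngeal        ħ         ʕ       
Gaps, from front to back: dental lacks voiceless (/θ/); postalveolar lacks voiced (/ʒ/).

/θ/, /ʒ/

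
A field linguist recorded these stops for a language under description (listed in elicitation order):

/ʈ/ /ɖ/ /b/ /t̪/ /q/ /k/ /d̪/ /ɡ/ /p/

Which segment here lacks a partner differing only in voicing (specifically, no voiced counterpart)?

/q/

Bilabial: /p/ ~ /b/
Dental: /t̪/ ~ /d̪/
Retroflex: /ʈ/ ~ /ɖ/
Velar: /k/ ~ /ɡ/
Uvular: only /q/ (voiceless); no voiced partner.
So /q/ is the unpaired segment.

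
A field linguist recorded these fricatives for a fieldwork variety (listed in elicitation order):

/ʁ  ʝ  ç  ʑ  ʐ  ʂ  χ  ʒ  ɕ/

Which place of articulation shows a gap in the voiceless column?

postalveolar

postalveolar: voiceless —, voiced /ʒ/.
retroflex: voiceless /ʂ/, voiced /ʐ/.
alveolo-palatal: voiceless /ɕ/, voiced /ʑ/.
palatal: voiceless /ç/, voiced /ʝ/.
uvular: voiceless /χ/, voiced /ʁ/.
Every place of articulation has a voiceless member except postalveolar, where /ʃ/ would be expected.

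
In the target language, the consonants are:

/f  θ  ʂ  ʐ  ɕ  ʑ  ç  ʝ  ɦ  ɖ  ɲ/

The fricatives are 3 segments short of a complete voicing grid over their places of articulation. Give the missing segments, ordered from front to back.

/v/, /ð/, /h/

Voiceless: /f/ (labiodental), /θ/ (dental), /ʂ/ (retroflex), /ɕ/ (alveolo-palatal), /ç/ (palatal).
Voiced: /ʐ/ (retroflex), /ʑ/ (alveolo-palatal), /ʝ/ (palatal), /ɦ/ (glottal).
Gaps, from front to back: labiodental lacks voiced (/v/); dental lacks voiced (/ð/); glottal lacks voiceless (/h/).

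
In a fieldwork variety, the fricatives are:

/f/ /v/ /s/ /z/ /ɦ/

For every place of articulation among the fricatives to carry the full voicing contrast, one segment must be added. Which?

Voiceless: /f/ (labiodental), /s/ (alveolar).
Voiced: /v/ (labiodental), /z/ (alveolar), /ɦ/ (glottal).
The glottal row has no voiceless member, so the gap is the voiceless glottal fricative /h/.

/h/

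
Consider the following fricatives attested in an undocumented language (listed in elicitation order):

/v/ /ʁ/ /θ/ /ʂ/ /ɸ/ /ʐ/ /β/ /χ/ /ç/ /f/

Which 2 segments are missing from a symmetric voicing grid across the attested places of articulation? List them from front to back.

bilabial: voiceless /ɸ/, voiced /β/.
labiodental: voiceless /f/, voiced /v/.
dental: voiceless /θ/, voiced —.
retroflex: voiceless /ʂ/, voiced /ʐ/.
palatal: voiceless /ç/, voiced —.
uvular: voiceless /χ/, voiced /ʁ/.
Gaps, from front to back: dental lacks voiced (/ð/); palatal lacks voiced (/ʝ/).

/ð/, /ʝ/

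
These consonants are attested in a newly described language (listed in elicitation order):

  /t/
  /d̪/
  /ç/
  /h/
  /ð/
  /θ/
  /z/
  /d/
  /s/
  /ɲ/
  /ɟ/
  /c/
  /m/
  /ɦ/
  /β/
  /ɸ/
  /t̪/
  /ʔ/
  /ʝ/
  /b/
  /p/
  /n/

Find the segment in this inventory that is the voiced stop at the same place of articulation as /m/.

/m/ is a bilabial nasal.
The voiced stop at the same place is a voiced bilabial stop — in this inventory, /b/.

/b/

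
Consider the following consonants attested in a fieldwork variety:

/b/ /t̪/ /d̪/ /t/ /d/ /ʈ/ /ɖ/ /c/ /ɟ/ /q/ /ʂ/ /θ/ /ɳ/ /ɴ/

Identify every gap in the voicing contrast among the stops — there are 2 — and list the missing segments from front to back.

/p/, /ɢ/

place of articulation  voiceless  voiced  
bilabial          —         b       
dental            t̪        d̪      
alveolar          t         d       
retroflex         ʈ         ɖ       
palatal           c         ɟ       
uvular            q         —       
Gaps, from front to back: bilabial lacks voiceless (/p/); uvular lacks voiced (/ɢ/).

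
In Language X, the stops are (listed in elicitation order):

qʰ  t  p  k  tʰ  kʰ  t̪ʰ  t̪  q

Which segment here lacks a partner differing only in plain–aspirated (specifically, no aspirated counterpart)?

/p/

Dental: /t̪/ ~ /t̪ʰ/
Alveolar: /t/ ~ /tʰ/
Velar: /k/ ~ /kʰ/
Uvular: /q/ ~ /qʰ/
Bilabial: only /p/ (plain); no aspirated partner.
So /p/ is the unpaired segment.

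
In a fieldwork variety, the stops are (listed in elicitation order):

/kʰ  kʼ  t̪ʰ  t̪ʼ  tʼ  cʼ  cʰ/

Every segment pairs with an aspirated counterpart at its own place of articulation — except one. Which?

Dental: /t̪ʰ/ ~ /t̪ʼ/
Palatal: /cʰ/ ~ /cʼ/
Velar: /kʰ/ ~ /kʼ/
Alveolar: only /tʼ/ (ejective); no aspirated partner.
So /tʼ/ is the unpaired segment.

/tʼ/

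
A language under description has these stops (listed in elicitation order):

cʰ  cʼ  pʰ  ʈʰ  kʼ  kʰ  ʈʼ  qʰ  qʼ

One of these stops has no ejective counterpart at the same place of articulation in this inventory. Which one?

/pʰ/

Retroflex: /ʈʰ/ ~ /ʈʼ/
Palatal: /cʰ/ ~ /cʼ/
Velar: /kʰ/ ~ /kʼ/
Uvular: /qʰ/ ~ /qʼ/
Bilabial: only /pʰ/ (aspirated); no ejective partner.
So /pʰ/ is the unpaired segment.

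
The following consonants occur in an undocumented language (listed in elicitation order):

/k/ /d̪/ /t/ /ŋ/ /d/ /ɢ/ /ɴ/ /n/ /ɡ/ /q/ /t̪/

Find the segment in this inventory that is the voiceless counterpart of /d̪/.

/t̪/

/d̪/ is a voiced dental stop.
The voiceless counterpart is a voiceless dental stop — in this inventory, /t̪/.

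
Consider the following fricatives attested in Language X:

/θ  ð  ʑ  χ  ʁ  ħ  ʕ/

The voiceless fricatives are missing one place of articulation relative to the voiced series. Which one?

alveolo-palatal

dental: voiceless /θ/, voiced /ð/.
alveolo-palatal: voiceless —, voiced /ʑ/.
uvular: voiceless /χ/, voiced /ʁ/.
pharyngeal: voiceless /ħ/, voiced /ʕ/.
Every place of articulation has a voiceless member except alveolo-palatal, where /ɕ/ would be expected.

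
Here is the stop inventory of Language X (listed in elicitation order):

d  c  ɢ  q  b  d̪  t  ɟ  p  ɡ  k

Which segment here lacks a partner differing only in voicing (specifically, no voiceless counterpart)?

/d̪/

Bilabial: /p/ ~ /b/
Alveolar: /t/ ~ /d/
Palatal: /c/ ~ /ɟ/
Velar: /k/ ~ /ɡ/
Uvular: /q/ ~ /ɢ/
Dental: only /d̪/ (voiced); no voiceless partner.
So /d̪/ is the unpaired segment.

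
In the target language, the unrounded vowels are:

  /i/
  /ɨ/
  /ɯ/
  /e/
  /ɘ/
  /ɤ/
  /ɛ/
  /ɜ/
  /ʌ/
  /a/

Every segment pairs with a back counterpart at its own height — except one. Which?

/a/

High: /i/ ~ /ɨ/ ~ /ɯ/
High-mid: /e/ ~ /ɘ/ ~ /ɤ/
Low-mid: /ɛ/ ~ /ɜ/ ~ /ʌ/
Low: only /a/ (front); no back partner.
So /a/ is the unpaired segment.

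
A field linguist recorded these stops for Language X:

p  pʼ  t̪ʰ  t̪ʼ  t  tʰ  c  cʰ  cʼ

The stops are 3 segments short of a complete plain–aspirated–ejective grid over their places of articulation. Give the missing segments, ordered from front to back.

bilabial: plain /p/, aspirated —, ejective /pʼ/.
dental: plain —, aspirated /t̪ʰ/, ejective /t̪ʼ/.
alveolar: plain /t/, aspirated /tʰ/, ejective —.
palatal: plain /c/, aspirated /cʰ/, ejective /cʼ/.
Gaps, from front to back: bilabial lacks aspirated (/pʰ/); dental lacks plain (/t̪/); alveolar lacks ejective (/tʼ/).

/pʰ/, /t̪/, /tʼ/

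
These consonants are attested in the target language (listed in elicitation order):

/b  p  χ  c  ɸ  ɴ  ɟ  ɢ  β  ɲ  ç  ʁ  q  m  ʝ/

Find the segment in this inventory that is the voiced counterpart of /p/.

/p/ is a voiceless bilabial stop.
The voiced counterpart is a voiced bilabial stop — in this inventory, /b/.

/b/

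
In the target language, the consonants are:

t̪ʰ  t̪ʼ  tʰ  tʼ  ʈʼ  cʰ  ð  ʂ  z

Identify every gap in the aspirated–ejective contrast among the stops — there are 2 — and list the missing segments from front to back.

dental: aspirated /t̪ʰ/, ejective /t̪ʼ/.
alveolar: aspirated /tʰ/, ejective /tʼ/.
retroflex: aspirated —, ejective /ʈʼ/.
palatal: aspirated /cʰ/, ejective —.
Gaps, from front to back: retroflex lacks aspirated (/ʈʰ/); palatal lacks ejective (/cʼ/).

/ʈʰ/, /cʼ/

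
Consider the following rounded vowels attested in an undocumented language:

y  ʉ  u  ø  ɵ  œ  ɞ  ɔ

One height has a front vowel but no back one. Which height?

Front: /y/ (high), /ø/ (high-mid), /œ/ (low-mid).
Central: /ʉ/ (high), /ɵ/ (high-mid), /ɞ/ (low-mid).
Back: /u/ (high), /ɔ/ (low-mid).
Every height has a back member except high-mid, where /o/ would be expected.

high-mid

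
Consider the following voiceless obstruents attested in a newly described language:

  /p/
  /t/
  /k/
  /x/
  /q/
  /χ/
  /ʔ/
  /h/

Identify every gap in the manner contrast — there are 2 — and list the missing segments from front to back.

/ɸ/, /s/

Stop: /p/ (bilabial), /t/ (alveolar), /k/ (velar), /q/ (uvular), /ʔ/ (glottal).
Fricative: /x/ (velar), /χ/ (uvular), /h/ (glottal).
Gaps, from front to back: bilabial lacks fricative (/ɸ/); alveolar lacks fricative (/s/).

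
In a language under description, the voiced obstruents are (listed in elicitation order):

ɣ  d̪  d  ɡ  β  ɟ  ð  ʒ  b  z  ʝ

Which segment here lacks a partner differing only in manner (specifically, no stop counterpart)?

Bilabial: /b/ ~ /β/
Dental: /d̪/ ~ /ð/
Alveolar: /d/ ~ /z/
Palatal: /ɟ/ ~ /ʝ/
Velar: /ɡ/ ~ /ɣ/
Postalveolar: only /ʒ/ (fricative); no stop partner.
So /ʒ/ is the unpaired segment.

/ʒ/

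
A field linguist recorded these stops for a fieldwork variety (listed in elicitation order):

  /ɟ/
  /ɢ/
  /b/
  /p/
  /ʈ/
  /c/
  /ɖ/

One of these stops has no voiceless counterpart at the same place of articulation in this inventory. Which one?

/ɢ/

Bilabial: /p/ ~ /b/
Retroflex: /ʈ/ ~ /ɖ/
Palatal: /c/ ~ /ɟ/
Uvular: only /ɢ/ (voiced); no voiceless partner.
So /ɢ/ is the unpaired segment.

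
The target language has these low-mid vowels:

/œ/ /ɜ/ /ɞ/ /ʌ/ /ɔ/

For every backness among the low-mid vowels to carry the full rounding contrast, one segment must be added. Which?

front: unrounded —, rounded /œ/.
central: unrounded /ɜ/, rounded /ɞ/.
back: unrounded /ʌ/, rounded /ɔ/.
The front row has no unrounded member, so the gap is the front unrounded vowel /ɛ/.

/ɛ/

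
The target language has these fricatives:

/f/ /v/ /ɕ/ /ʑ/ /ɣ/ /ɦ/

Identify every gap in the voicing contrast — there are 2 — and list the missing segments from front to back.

labiodental: voiceless /f/, voiced /v/.
alveolo-palatal: voiceless /ɕ/, voiced /ʑ/.
velar: voiceless —, voiced /ɣ/.
glottal: voiceless —, voiced /ɦ/.
Gaps, from front to back: velar lacks voiceless (/x/); glottal lacks voiceless (/h/).

/x/, /h/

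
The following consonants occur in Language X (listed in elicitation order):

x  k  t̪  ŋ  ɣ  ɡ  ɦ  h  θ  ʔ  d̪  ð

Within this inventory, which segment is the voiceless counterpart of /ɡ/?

/k/

/ɡ/ is a voiced velar stop.
The voiceless counterpart is a voiceless velar stop — in this inventory, /k/.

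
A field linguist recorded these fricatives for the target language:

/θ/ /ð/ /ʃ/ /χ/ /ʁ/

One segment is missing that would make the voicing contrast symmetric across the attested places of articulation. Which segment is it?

/ʒ/

Voiceless: /θ/ (dental), /ʃ/ (postalveolar), /χ/ (uvular).
Voiced: /ð/ (dental), /ʁ/ (uvular).
The postalveolar row has no voiced member, so the gap is the voiced postalveolar fricative /ʒ/.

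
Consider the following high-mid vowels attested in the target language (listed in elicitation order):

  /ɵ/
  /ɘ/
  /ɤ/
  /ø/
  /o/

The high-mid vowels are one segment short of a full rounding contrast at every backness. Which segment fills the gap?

/e/

front: unrounded —, rounded /ø/.
central: unrounded /ɘ/, rounded /ɵ/.
back: unrounded /ɤ/, rounded /o/.
The front row has no unrounded member, so the gap is the front unrounded vowel /e/.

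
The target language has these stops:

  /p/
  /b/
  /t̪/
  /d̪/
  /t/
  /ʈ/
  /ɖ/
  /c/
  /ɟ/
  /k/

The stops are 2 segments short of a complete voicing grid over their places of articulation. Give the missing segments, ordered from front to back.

place of articulation  voiceless  voiced  
bilabial          p         b       
dental            t̪        d̪      
alveolar          t         —       
retroflex         ʈ         ɖ       
palatal           c         ɟ       
velar             k         —       
Gaps, from front to back: alveolar lacks voiced (/d/); velar lacks voiced (/ɡ/).

/d/, /ɡ/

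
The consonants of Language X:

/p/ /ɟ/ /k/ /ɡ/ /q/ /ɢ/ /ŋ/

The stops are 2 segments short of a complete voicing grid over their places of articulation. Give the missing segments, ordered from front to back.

place of articulation  voiceless  voiced  
bilabial          p         —       
palatal           —         ɟ       
velar             k         ɡ       
uvular            q         ɢ       
Gaps, from front to back: bilabial lacks voiced (/b/); palatal lacks voiceless (/c/).

/b/, /c/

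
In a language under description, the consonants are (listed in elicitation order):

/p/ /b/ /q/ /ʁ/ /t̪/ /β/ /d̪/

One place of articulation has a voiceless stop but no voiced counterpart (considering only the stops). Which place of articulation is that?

uvular

bilabial: voiceless /p/, voiced /b/.
dental: voiceless /t̪/, voiced /d̪/.
uvular: voiceless /q/, voiced —.
Every place of articulation has a voiced member except uvular, where /ɢ/ would be expected.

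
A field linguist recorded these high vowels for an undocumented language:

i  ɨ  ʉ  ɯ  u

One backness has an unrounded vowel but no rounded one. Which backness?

front: unrounded /i/, rounded —.
central: unrounded /ɨ/, rounded /ʉ/.
back: unrounded /ɯ/, rounded /u/.
Every backness has a rounded member except front, where /y/ would be expected.

front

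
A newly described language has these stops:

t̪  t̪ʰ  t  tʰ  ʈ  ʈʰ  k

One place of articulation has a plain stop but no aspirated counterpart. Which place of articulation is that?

velar

dental: plain /t̪/, aspirated /t̪ʰ/.
alveolar: plain /t/, aspirated /tʰ/.
retroflex: plain /ʈ/, aspirated /ʈʰ/.
velar: plain /k/, aspirated —.
Every place of articulation has an aspirated member except velar, where /kʰ/ would be expected.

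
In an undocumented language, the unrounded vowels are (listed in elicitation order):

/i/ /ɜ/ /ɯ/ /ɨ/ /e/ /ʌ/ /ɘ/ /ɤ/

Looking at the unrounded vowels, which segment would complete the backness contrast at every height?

high: front /i/, central /ɨ/, back /ɯ/.
high-mid: front /e/, central /ɘ/, back /ɤ/.
low-mid: front —, central /ɜ/, back /ʌ/.
The low-mid row has no front member, so the gap is the low-mid front unrounded vowel /ɛ/.

/ɛ/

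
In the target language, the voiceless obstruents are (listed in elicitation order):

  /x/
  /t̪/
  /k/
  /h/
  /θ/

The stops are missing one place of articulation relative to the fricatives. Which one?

glottal

Stop: /t̪/ (dental), /k/ (velar).
Fricative: /θ/ (dental), /x/ (velar), /h/ (glottal).
Every place of articulation has a stop member except glottal, where /ʔ/ would be expected.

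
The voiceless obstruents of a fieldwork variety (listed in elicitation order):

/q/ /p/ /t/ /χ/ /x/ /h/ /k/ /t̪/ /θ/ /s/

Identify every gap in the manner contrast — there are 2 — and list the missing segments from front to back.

/ɸ/, /ʔ/

place of articulation  stop      fricative
bilabial          p         —       
dental            t̪        θ       
alveolar          t         s       
velar             k         x       
uvular            q         χ       
glottal           —         h       
Gaps, from front to back: bilabial lacks fricative (/ɸ/); glottal lacks stop (/ʔ/).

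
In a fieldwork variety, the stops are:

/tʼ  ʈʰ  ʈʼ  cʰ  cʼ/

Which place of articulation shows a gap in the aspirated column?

alveolar

Aspirated: /ʈʰ/ (retroflex), /cʰ/ (palatal).
Ejective: /tʼ/ (alveolar), /ʈʼ/ (retroflex), /cʼ/ (palatal).
Every place of articulation has an aspirated member except alveolar, where /tʰ/ would be expected.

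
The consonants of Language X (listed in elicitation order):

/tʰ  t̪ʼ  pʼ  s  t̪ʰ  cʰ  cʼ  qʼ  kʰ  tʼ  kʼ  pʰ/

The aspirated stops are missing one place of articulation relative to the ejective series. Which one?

bilabial: aspirated /pʰ/, ejective /pʼ/.
dental: aspirated /t̪ʰ/, ejective /t̪ʼ/.
alveolar: aspirated /tʰ/, ejective /tʼ/.
palatal: aspirated /cʰ/, ejective /cʼ/.
velar: aspirated /kʰ/, ejective /kʼ/.
uvular: aspirated —, ejective /qʼ/.
Every place of articulation has an aspirated member except uvular, where /qʰ/ would be expected.

uvular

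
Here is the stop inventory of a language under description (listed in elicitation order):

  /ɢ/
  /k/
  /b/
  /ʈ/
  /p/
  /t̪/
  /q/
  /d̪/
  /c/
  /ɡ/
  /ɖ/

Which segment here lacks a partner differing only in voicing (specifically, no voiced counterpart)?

/c/

Bilabial: /p/ ~ /b/
Dental: /t̪/ ~ /d̪/
Retroflex: /ʈ/ ~ /ɖ/
Velar: /k/ ~ /ɡ/
Uvular: /q/ ~ /ɢ/
Palatal: only /c/ (voiceless); no voiced partner.
So /c/ is the unpaired segment.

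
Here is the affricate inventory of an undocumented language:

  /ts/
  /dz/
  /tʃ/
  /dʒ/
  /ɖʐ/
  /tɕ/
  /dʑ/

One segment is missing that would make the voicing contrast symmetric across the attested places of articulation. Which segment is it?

Voiceless: /ts/ (alveolar), /tʃ/ (postalveolar), /tɕ/ (alveolo-palatal).
Voiced: /dz/ (alveolar), /dʒ/ (postalveolar), /ɖʐ/ (retroflex), /dʑ/ (alveolo-palatal).
The retroflex row has no voiceless member, so the gap is the voiceless retroflex affricate /ʈʂ/.

/ʈʂ/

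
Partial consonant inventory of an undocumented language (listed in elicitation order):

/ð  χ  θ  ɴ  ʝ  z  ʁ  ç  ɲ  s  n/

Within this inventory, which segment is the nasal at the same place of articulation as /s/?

/n/

/s/ is a voiceless alveolar fricative.
The nasal at the same place is an alveolar nasal — in this inventory, /n/.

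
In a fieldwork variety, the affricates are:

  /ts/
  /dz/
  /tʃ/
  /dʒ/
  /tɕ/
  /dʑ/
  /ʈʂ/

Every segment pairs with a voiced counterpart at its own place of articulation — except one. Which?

/ʈʂ/

Alveolar: /ts/ ~ /dz/
Postalveolar: /tʃ/ ~ /dʒ/
Alveolo-palatal: /tɕ/ ~ /dʑ/
Retroflex: only /ʈʂ/ (voiceless); no voiced partner.
So /ʈʂ/ is the unpaired segment.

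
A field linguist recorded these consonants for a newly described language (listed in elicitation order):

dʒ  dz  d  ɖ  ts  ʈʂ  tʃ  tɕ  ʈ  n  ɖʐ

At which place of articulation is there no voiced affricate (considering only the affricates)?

alveolo-palatal

Voiceless: /ts/ (alveolar), /tʃ/ (postalveolar), /ʈʂ/ (retroflex), /tɕ/ (alveolo-palatal).
Voiced: /dz/ (alveolar), /dʒ/ (postalveolar), /ɖʐ/ (retroflex).
Every place of articulation has a voiced member except alveolo-palatal, where /dʑ/ would be expected.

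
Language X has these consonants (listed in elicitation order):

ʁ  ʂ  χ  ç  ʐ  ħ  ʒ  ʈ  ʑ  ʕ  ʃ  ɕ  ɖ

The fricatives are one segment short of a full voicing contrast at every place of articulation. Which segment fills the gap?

/ʝ/

Voiceless: /ʃ/ (postalveolar), /ʂ/ (retroflex), /ɕ/ (alveolo-palatal), /ç/ (palatal), /χ/ (uvular), /ħ/ (pharyngeal).
Voiced: /ʒ/ (postalveolar), /ʐ/ (retroflex), /ʑ/ (alveolo-palatal), /ʁ/ (uvular), /ʕ/ (pharyngeal).
The palatal row has no voiced member, so the gap is the voiced palatal fricative /ʝ/.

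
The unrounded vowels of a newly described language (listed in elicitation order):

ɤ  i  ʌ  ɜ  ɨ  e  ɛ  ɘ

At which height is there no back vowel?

high

height            front     central   back    
high              i         ɨ         —       
high-mid          e         ɘ         ɤ       
low-mid           ɛ         ɜ         ʌ       
Every height has a back member except high, where /ɯ/ would be expected.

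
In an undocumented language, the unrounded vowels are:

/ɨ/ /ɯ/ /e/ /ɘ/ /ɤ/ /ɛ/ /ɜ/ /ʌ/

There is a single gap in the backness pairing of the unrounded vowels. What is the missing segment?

high: front —, central /ɨ/, back /ɯ/.
high-mid: front /e/, central /ɘ/, back /ɤ/.
low-mid: front /ɛ/, central /ɜ/, back /ʌ/.
The high row has no front member, so the gap is the high front unrounded vowel /i/.

/i/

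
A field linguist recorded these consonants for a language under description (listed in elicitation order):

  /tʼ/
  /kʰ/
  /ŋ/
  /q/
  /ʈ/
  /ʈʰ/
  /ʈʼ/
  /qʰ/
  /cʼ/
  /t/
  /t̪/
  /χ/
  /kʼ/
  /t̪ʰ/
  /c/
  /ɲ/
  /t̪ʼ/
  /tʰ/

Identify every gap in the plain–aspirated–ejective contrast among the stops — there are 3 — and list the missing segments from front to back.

dental: plain /t̪/, aspirated /t̪ʰ/, ejective /t̪ʼ/.
alveolar: plain /t/, aspirated /tʰ/, ejective /tʼ/.
retroflex: plain /ʈ/, aspirated /ʈʰ/, ejective /ʈʼ/.
palatal: plain /c/, aspirated —, ejective /cʼ/.
velar: plain —, aspirated /kʰ/, ejective /kʼ/.
uvular: plain /q/, aspirated /qʰ/, ejective —.
Gaps, from front to back: palatal lacks aspirated (/cʰ/); velar lacks plain (/k/); uvular lacks ejective (/qʼ/).

/cʰ/, /k/, /qʼ/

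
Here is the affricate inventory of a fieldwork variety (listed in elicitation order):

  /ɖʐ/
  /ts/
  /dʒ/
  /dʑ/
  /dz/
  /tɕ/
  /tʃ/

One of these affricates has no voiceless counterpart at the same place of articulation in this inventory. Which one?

/ɖʐ/

Alveolar: /ts/ ~ /dz/
Postalveolar: /tʃ/ ~ /dʒ/
Alveolo-palatal: /tɕ/ ~ /dʑ/
Retroflex: only /ɖʐ/ (voiced); no voiceless partner.
So /ɖʐ/ is the unpaired segment.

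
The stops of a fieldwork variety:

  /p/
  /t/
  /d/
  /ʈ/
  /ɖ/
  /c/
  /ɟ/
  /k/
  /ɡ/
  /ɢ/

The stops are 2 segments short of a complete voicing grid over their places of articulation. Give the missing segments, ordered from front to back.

Voiceless: /p/ (bilabial), /t/ (alveolar), /ʈ/ (retroflex), /c/ (palatal), /k/ (velar).
Voiced: /d/ (alveolar), /ɖ/ (retroflex), /ɟ/ (palatal), /ɡ/ (velar), /ɢ/ (uvular).
Gaps, from front to back: bilabial lacks voiced (/b/); uvular lacks voiceless (/q/).

/b/, /q/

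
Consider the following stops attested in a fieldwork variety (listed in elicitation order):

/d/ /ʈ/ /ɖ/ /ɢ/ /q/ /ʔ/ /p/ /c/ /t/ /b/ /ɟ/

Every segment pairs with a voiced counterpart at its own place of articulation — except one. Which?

/ʔ/

Bilabial: /p/ ~ /b/
Alveolar: /t/ ~ /d/
Retroflex: /ʈ/ ~ /ɖ/
Palatal: /c/ ~ /ɟ/
Uvular: /q/ ~ /ɢ/
Glottal: only /ʔ/ (voiceless); no voiced partner.
So /ʔ/ is the unpaired segment.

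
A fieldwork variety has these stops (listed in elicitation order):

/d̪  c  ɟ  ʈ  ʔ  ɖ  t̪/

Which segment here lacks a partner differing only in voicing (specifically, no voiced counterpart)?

Dental: /t̪/ ~ /d̪/
Retroflex: /ʈ/ ~ /ɖ/
Palatal: /c/ ~ /ɟ/
Glottal: only /ʔ/ (voiceless); no voiced partner.
So /ʔ/ is the unpaired segment.

/ʔ/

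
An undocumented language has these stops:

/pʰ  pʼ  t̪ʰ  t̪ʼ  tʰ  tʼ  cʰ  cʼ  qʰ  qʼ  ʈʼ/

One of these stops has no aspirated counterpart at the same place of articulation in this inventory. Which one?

Bilabial: /pʰ/ ~ /pʼ/
Dental: /t̪ʰ/ ~ /t̪ʼ/
Alveolar: /tʰ/ ~ /tʼ/
Palatal: /cʰ/ ~ /cʼ/
Uvular: /qʰ/ ~ /qʼ/
Retroflex: only /ʈʼ/ (ejective); no aspirated partner.
So /ʈʼ/ is the unpaired segment.

/ʈʼ/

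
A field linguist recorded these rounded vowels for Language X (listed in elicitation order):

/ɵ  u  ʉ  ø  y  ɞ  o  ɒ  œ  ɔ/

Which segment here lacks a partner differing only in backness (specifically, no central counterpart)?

High: /y/ ~ /ʉ/ ~ /u/
High-mid: /ø/ ~ /ɵ/ ~ /o/
Low-mid: /œ/ ~ /ɞ/ ~ /ɔ/
Low: only /ɒ/ (back); no central partner.
So /ɒ/ is the unpaired segment.

/ɒ/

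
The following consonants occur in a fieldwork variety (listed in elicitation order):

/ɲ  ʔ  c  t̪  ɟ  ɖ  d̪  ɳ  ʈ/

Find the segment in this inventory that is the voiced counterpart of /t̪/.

/t̪/ is a voiceless dental stop.
The voiced counterpart is a voiced dental stop — in this inventory, /d̪/.

/d̪/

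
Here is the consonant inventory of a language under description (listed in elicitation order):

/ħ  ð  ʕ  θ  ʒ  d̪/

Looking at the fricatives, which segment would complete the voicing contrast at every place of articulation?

/ʃ/

dental: voiceless /θ/, voiced /ð/.
postalveolar: voiceless —, voiced /ʒ/.
pharyngeal: voiceless /ħ/, voiced /ʕ/.
The postalveolar row has no voiceless member, so the gap is the voiceless postalveolar fricative /ʃ/.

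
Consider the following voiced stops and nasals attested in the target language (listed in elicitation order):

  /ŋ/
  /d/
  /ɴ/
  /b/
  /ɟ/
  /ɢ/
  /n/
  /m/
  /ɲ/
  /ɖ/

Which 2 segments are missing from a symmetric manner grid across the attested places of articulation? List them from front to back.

place of articulation  oral stop  nasal   
bilabial          b         m       
alveolar          d         n       
retroflex         ɖ         —       
palatal           ɟ         ɲ       
velar             —         ŋ       
uvular            ɢ         ɴ       
Gaps, from front to back: retroflex lacks nasal (/ɳ/); velar lacks oral stop (/ɡ/).

/ɳ/, /ɡ/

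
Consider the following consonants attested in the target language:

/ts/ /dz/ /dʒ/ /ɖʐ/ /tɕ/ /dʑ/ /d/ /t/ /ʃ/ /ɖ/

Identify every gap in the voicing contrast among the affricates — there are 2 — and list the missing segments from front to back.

/tʃ/, /ʈʂ/

alveolar: voiceless /ts/, voiced /dz/.
postalveolar: voiceless —, voiced /dʒ/.
retroflex: voiceless —, voiced /ɖʐ/.
alveolo-palatal: voiceless /tɕ/, voiced /dʑ/.
Gaps, from front to back: postalveolar lacks voiceless (/tʃ/); retroflex lacks voiceless (/ʈʂ/).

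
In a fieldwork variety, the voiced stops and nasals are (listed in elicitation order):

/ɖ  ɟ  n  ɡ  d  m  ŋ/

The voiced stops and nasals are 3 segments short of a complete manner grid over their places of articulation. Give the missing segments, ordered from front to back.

bilabial: oral stop —, nasal /m/.
alveolar: oral stop /d/, nasal /n/.
retroflex: oral stop /ɖ/, nasal —.
palatal: oral stop /ɟ/, nasal —.
velar: oral stop /ɡ/, nasal /ŋ/.
Gaps, from front to back: bilabial lacks oral stop (/b/); retroflex lacks nasal (/ɳ/); palatal lacks nasal (/ɲ/).

/b/, /ɳ/, /ɲ/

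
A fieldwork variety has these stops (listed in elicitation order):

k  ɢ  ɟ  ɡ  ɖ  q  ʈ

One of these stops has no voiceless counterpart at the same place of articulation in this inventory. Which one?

Retroflex: /ʈ/ ~ /ɖ/
Velar: /k/ ~ /ɡ/
Uvular: /q/ ~ /ɢ/
Palatal: only /ɟ/ (voiced); no voiceless partner.
So /ɟ/ is the unpaired segment.

/ɟ/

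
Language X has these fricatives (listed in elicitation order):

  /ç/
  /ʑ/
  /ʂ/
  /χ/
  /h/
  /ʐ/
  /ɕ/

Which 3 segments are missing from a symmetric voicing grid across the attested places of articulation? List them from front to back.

/ʝ/, /ʁ/, /ɦ/

Voiceless: /ʂ/ (retroflex), /ɕ/ (alveolo-palatal), /ç/ (palatal), /χ/ (uvular), /h/ (glottal).
Voiced: /ʐ/ (retroflex), /ʑ/ (alveolo-palatal).
Gaps, from front to back: palatal lacks voiced (/ʝ/); uvular lacks voiced (/ʁ/); glottal lacks voiced (/ɦ/).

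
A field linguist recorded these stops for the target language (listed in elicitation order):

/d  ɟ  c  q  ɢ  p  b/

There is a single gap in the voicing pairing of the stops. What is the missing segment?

place of articulation  voiceless  voiced  
bilabial          p         b       
alveolar          —         d       
palatal           c         ɟ       
uvular            q         ɢ       
The alveolar row has no voiceless member, so the gap is the voiceless alveolar stop /t/.

/t/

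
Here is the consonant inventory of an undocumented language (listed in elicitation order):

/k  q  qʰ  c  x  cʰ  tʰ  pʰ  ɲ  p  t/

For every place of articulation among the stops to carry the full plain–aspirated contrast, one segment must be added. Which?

Plain: /p/ (bilabial), /t/ (alveolar), /c/ (palatal), /k/ (velar), /q/ (uvular).
Aspirated: /pʰ/ (bilabial), /tʰ/ (alveolar), /cʰ/ (palatal), /qʰ/ (uvular).
The velar row has no aspirated member, so the gap is the aspirated velar stop /kʰ/.

/kʰ/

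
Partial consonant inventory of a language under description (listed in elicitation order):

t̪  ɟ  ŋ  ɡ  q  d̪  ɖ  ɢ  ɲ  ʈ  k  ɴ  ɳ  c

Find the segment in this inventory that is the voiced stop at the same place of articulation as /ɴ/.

/ɢ/

/ɴ/ is an uvular nasal.
The voiced stop at the same place is a voiced uvular stop — in this inventory, /ɢ/.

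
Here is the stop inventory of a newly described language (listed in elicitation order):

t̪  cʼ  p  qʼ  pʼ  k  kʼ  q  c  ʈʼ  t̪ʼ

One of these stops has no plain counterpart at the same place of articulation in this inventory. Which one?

Bilabial: /p/ ~ /pʼ/
Dental: /t̪/ ~ /t̪ʼ/
Palatal: /c/ ~ /cʼ/
Velar: /k/ ~ /kʼ/
Uvular: /q/ ~ /qʼ/
Retroflex: only /ʈʼ/ (ejective); no plain partner.
So /ʈʼ/ is the unpaired segment.

/ʈʼ/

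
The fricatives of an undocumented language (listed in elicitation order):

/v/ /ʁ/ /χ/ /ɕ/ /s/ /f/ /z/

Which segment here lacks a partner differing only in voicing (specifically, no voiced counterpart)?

/ɕ/

Labiodental: /f/ ~ /v/
Alveolar: /s/ ~ /z/
Uvular: /χ/ ~ /ʁ/
Alveolo-palatal: only /ɕ/ (voiceless); no voiced partner.
So /ɕ/ is the unpaired segment.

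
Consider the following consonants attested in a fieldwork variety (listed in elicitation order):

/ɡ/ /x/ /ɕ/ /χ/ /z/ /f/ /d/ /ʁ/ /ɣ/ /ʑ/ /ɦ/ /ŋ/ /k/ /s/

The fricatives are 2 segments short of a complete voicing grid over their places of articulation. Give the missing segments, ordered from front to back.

Voiceless: /f/ (labiodental), /s/ (alveolar), /ɕ/ (alveolo-palatal), /x/ (velar), /χ/ (uvular).
Voiced: /z/ (alveolar), /ʑ/ (alveolo-palatal), /ɣ/ (velar), /ʁ/ (uvular), /ɦ/ (glottal).
Gaps, from front to back: labiodental lacks voiced (/v/); glottal lacks voiceless (/h/).

/v/, /h/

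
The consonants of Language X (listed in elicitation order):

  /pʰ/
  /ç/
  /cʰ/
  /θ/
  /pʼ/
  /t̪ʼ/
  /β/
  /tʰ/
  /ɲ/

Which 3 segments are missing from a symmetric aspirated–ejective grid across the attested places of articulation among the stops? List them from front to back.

/t̪ʰ/, /tʼ/, /cʼ/

Aspirated: /pʰ/ (bilabial), /tʰ/ (alveolar), /cʰ/ (palatal).
Ejective: /pʼ/ (bilabial), /t̪ʼ/ (dental).
Gaps, from front to back: dental lacks aspirated (/t̪ʰ/); alveolar lacks ejective (/tʼ/); palatal lacks ejective (/cʼ/).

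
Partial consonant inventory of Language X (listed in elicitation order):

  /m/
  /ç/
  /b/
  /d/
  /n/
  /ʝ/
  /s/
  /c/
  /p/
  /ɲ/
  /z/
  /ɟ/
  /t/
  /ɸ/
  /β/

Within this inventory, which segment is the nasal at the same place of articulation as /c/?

/c/ is a voiceless palatal stop.
The nasal at the same place is a palatal nasal — in this inventory, /ɲ/.

/ɲ/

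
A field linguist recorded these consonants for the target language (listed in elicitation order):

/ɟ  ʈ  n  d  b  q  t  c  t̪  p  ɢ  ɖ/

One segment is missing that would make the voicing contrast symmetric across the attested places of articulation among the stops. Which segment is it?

place of articulation  voiceless  voiced  
bilabial          p         b       
dental            t̪        —       
alveolar          t         d       
retroflex         ʈ         ɖ       
palatal           c         ɟ       
uvular            q         ɢ       
The dental row has no voiced member, so the gap is the voiced dental stop /d̪/.

/d̪/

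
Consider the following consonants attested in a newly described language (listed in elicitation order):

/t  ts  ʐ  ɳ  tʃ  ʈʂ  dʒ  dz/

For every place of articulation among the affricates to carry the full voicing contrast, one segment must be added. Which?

/ɖʐ/

place of articulation  voiceless  voiced  
alveolar          ts        dz      
postalveolar      tʃ        dʒ      
retroflex         ʈʂ        —       
The retroflex row has no voiced member, so the gap is the voiced retroflex affricate /ɖʐ/.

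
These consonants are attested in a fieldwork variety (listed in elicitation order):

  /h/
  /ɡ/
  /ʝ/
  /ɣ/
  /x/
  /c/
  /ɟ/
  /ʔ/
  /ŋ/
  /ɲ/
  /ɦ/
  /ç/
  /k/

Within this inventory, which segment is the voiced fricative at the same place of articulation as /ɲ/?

/ʝ/

/ɲ/ is a palatal nasal.
The voiced fricative at the same place is a voiced palatal fricative — in this inventory, /ʝ/.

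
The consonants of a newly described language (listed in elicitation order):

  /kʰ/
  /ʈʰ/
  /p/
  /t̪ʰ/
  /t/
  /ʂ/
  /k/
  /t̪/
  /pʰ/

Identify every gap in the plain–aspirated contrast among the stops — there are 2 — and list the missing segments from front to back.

/tʰ/, /ʈ/

place of articulation  plain     aspirated
bilabial          p         pʰ      
dental            t̪        t̪ʰ     
alveolar          t         —       
retroflex         —         ʈʰ      
velar             k         kʰ      
Gaps, from front to back: alveolar lacks aspirated (/tʰ/); retroflex lacks plain (/ʈ/).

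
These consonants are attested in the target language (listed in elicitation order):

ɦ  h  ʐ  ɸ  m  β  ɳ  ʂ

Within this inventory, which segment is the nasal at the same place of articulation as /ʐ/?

/ɳ/

/ʐ/ is a voiced retroflex fricative.
The nasal at the same place is a retroflex nasal — in this inventory, /ɳ/.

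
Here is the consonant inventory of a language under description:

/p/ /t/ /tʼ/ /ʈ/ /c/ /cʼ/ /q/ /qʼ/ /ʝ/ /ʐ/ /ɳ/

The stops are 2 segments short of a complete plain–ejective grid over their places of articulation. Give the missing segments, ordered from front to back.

/pʼ/, /ʈʼ/

bilabial: plain /p/, ejective —.
alveolar: plain /t/, ejective /tʼ/.
retroflex: plain /ʈ/, ejective —.
palatal: plain /c/, ejective /cʼ/.
uvular: plain /q/, ejective /qʼ/.
Gaps, from front to back: bilabial lacks ejective (/pʼ/); retroflex lacks ejective (/ʈʼ/).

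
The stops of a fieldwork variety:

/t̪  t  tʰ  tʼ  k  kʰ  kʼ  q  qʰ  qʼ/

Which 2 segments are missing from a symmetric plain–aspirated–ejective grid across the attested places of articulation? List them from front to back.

place of articulation  plain     aspirated  ejective
dental            t̪        —         —       
alveolar          t         tʰ        tʼ      
velar             k         kʰ        kʼ      
uvular            q         qʰ        qʼ      
Gaps, from front to back: dental lacks aspirated (/t̪ʰ/); dental lacks ejective (/t̪ʼ/).

/t̪ʰ/, /t̪ʼ/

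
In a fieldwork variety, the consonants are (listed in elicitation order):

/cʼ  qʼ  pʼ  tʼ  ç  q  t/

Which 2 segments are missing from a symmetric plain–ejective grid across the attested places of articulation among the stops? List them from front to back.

place of articulation  plain     ejective
bilabial          —         pʼ      
alveolar          t         tʼ      
palatal           —         cʼ      
uvular            q         qʼ      
Gaps, from front to back: bilabial lacks plain (/p/); palatal lacks plain (/c/).

/p/, /c/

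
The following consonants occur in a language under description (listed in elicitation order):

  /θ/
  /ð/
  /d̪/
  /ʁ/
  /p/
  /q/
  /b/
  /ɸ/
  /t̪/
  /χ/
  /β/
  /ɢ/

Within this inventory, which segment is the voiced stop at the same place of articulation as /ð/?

/d̪/

/ð/ is a voiced dental fricative.
The voiced stop at the same place is a voiced dental stop — in this inventory, /d̪/.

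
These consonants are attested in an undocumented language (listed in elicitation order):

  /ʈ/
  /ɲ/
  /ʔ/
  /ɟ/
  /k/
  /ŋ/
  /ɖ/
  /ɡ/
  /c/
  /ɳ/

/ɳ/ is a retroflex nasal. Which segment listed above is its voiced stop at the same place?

The voiced stop at the same place is a voiced retroflex stop — in this inventory, /ɖ/.

/ɖ/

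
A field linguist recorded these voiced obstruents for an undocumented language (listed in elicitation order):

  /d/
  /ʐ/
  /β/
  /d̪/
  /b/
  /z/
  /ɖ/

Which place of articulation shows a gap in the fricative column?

dental

bilabial: stop /b/, fricative /β/.
dental: stop /d̪/, fricative —.
alveolar: stop /d/, fricative /z/.
retroflex: stop /ɖ/, fricative /ʐ/.
Every place of articulation has a fricative member except dental, where /ð/ would be expected.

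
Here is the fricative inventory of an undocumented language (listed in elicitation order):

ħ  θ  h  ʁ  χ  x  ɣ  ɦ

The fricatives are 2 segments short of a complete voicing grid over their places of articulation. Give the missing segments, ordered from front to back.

/ð/, /ʕ/

place of articulation  voiceless  voiced  
dental            θ         —       
velar             x         ɣ       
uvular            χ         ʁ       
pharyngeal        ħ         —       
glottal           h         ɦ       
Gaps, from front to back: dental lacks voiced (/ð/); pharyngeal lacks voiced (/ʕ/).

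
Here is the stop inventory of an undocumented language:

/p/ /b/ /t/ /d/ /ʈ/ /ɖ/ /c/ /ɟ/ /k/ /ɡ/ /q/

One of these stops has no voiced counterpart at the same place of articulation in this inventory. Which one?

/q/

Bilabial: /p/ ~ /b/
Alveolar: /t/ ~ /d/
Retroflex: /ʈ/ ~ /ɖ/
Palatal: /c/ ~ /ɟ/
Velar: /k/ ~ /ɡ/
Uvular: only /q/ (voiceless); no voiced partner.
So /q/ is the unpaired segment.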